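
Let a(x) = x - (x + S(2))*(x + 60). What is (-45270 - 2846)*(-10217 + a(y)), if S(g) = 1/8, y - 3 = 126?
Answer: 3319294289/2 ≈ 1.6596e+9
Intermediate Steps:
y = 129 (y = 3 + 126 = 129)
S(g) = 1/8
a(x) = x - (60 + x)*(1/8 + x) (a(x) = x - (x + 1/8)*(x + 60) = x - (1/8 + x)*(60 + x) = x - (60 + x)*(1/8 + x))
(-45270 - 2846)*(-10217 + a(y)) = (-45270 - 2846)*(-10217 + (-15/2 - 1*129**2 - 473/8*129)) = -48116*(-10217 + (-15/2 - 1*16641 - 61017/8)) = -48116*(-10217 + (-15/2 - 16641 - 61017/8)) = -48116*(-10217 - 194205/8) = -48116*(-275941/8) = 3319294289/2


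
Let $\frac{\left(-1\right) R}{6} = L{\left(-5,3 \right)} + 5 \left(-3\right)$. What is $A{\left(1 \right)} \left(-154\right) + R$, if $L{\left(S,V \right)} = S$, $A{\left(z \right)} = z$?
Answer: $-34$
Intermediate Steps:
$R = 120$ ($R = - 6 \left(-5 + 5 \left(-3\right)\right) = - 6 \left(-5 - 15\right) = \left(-6\right) \left(-20\right) = 120$)
$A{\left(1 \right)} \left(-154\right) + R = 1 \left(-154\right) + 120 = -154 + 120 = -34$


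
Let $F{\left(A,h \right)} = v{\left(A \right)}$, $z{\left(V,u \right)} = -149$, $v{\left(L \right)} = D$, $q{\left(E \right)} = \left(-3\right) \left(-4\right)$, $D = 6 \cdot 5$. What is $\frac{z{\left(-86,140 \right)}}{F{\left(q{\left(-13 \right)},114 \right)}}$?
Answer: $- \frac{149}{30} \approx -4.9667$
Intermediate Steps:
$D = 30$
$q{\left(E \right)} = 12$
$v{\left(L \right)} = 30$
$F{\left(A,h \right)} = 30$
$\frac{z{\left(-86,140 \right)}}{F{\left(q{\left(-13 \right)},114 \right)}} = - \frac{149}{30}$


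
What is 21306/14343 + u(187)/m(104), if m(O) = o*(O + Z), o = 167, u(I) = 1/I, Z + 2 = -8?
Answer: 20848110433/14034749806 ≈ 1.4855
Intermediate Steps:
Z = -10 (Z = -2 - 8 = -10)
m(O) = -1670 + 167*O (m(O) = 167*(O - 10) = 167*(-10 + O) = -1670 + 167*O)
21306/14343 + u(187)/m(104) = 21306/14343 + 1/(187*(-1670 + 167*104)) = 21306*(1/14343) + 1/(187*(-1670 + 17368)) = 7102/4781 + (1/187)/15698 = 7102/4781 + (1/187)*(1/15698) = 7102/4781 + 1/2935526 = 20848110433/14034749806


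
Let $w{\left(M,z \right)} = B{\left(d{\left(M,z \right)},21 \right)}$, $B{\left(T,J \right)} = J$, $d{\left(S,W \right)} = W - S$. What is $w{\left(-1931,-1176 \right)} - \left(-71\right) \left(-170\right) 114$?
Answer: $-1375959$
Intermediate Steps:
$w{\left(M,z \right)} = 21$
$w{\left(-1931,-1176 \right)} - \left(-71\right) \left(-170\right) 114 = 21 - \left(-71\right) \left(-170\right) 114 = 21 - 12070 \cdot 114 = 21 - 1375980 = -1375959$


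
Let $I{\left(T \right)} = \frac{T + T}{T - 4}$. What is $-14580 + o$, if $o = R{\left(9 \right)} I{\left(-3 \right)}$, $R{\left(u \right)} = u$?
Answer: $- \frac{102006}{7} \approx -14572.0$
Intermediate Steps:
$I{\left(T \right)} = \frac{2 T}{-4 + T}$
$o = \frac{54}{7}$ ($o = 9 \cdot 2 \left(-3\right) \frac{1}{-4 - 3} = 9 \cdot 2 \left(-3\right) \frac{1}{-7} = 9 \cdot 2 \left(-3\right) \left(- \frac{1}{7}\right) = 9 \cdot \frac{6}{7} = \frac{54}{7} \approx 7.7143$)
$-14580 + o = -14580 + \frac{54}{7} = - \frac{102006}{7}$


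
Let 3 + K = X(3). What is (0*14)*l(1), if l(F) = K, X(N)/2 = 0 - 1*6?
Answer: 0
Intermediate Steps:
X(N) = -12 (X(N) = 2*(0 - 1*6) = 2*(0 - 6) = 2*(-6) = -12)
K = -15 (K = -3 - 12 = -15)
l(F) = -15
(0*14)*l(1) = (0*14)*(-15) = 0*(-15) = 0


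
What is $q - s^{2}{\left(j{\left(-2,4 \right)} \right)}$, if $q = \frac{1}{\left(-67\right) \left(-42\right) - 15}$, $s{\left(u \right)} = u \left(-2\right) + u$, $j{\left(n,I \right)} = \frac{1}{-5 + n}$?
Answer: $- \frac{2750}{137151} \approx -0.020051$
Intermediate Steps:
$s{\left(u \right)} = - u$ ($s{\left(u \right)} = - 2 u + u = - u$)
$q = \frac{1}{2799}$ ($q = \frac{1}{2814 - 15} = \frac{1}{2799} \approx 0.00035727$)
$q - s^{2}{\left(j{\left(-2,4 \right)} \right)} = \frac{1}{2799} - \left(- \frac{1}{-5 - 2}\right)^{2} = \frac{1}{2799} - \left(- \frac{1}{-7}\right)^{2} = \frac{1}{2799} - \left(\left(-1\right) \left(- \frac{1}{7}\right)\right)^{2} = \frac{1}{2799} - \left(\frac{1}{7}\right)^{2} = \frac{1}{2799} - \frac{1}{49} = - \frac{2750}{137151}$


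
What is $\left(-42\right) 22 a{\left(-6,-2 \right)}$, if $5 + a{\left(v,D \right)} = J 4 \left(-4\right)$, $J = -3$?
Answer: $-39732$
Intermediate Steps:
$a{\left(v,D \right)} = 43$ ($a{\left(v,D \right)} = -5 + \left(-3\right) 4 \left(-4\right) = -5 - -48 = -5 + 48 = 43$)
$\left(-42\right) 22 a{\left(-6,-2 \right)} = \left(-42\right) 22 \cdot 43 = \left(-924\right) 43 = -39732$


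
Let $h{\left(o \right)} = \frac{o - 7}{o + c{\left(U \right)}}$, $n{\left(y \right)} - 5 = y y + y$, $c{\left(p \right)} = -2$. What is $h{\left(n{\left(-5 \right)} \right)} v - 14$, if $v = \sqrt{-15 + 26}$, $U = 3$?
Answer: $-14 + \frac{18 \sqrt{11}}{23} \approx -11.404$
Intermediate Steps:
$n{\left(y \right)} = 5 + y + y^{2}$ ($n{\left(y \right)} = 5 + \left(y y + y\right) = 5 + \left(y^{2} + y\right) = 5 + \left(y + y^{2}\right) = 5 + y + y^{2}$)
$h{\left(o \right)} = \frac{-7 + o}{-2 + o}$ ($h{\left(o \right)} = \frac{o - 7}{o - 2} = \frac{-7 + o}{-2 + o}$)
$v = \sqrt{11} \approx 3.3166$
$h{\left(n{\left(-5 \right)} \right)} v - 14 = \frac{-7 + \left(5 - 5 + \left(-5\right)^{2}\right)}{-2 + \left(5 - 5 + \left(-5\right)^{2}\right)} \sqrt{11} - 14 = \frac{-7 + \left(5 - 5 + 25\right)}{-2 + \left(5 - 5 + 25\right)} \sqrt{11} - 14 = \frac{-7 + 25}{-2 + 25} \sqrt{11} - 14 = \frac{1}{23} \cdot 18 \sqrt{11} - 14 = \frac{18 \sqrt{11}}{23} - 14 = -14 + \frac{18 \sqrt{11}}{23}$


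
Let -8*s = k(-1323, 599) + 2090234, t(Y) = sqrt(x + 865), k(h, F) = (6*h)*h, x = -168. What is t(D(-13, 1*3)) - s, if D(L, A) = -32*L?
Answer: 1574026 + sqrt(697) ≈ 1.5741e+6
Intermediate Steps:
k(h, F) = 6*h**2
t(Y) = sqrt(697) (t(Y) = sqrt(-168 + 865) = sqrt(697))
s = -1574026 (s = -(6*(-1323)**2 + 2090234)/8 = -(6*1750329 + 2090234)/8 = -(10501974 + 2090234)/8 = -1/8*12592208 = -1574026)
t(D(-13, 1*3)) - s = sqrt(697) - 1*(-1574026) = sqrt(697) + 1574026 = 1574026 + sqrt(697)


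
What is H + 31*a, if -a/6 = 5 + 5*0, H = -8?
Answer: -938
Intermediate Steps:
a = -30 (a = -6*(5 + 5*0) = -6*(5 + 0) = -6*5 = -30)
H + 31*a = -8 + 31*(-30) = -8 - 930 = -938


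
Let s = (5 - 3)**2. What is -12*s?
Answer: -48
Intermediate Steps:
s = 4 (s = 2**2 = 4)
-12*s = -12*4 = -48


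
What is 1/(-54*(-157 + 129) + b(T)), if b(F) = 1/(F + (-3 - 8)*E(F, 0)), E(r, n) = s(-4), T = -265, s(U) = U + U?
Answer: 177/267623 ≈ 0.00066138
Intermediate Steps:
s(U) = 2*U
E(r, n) = -8 (E(r, n) = 2*(-4) = -8)
b(F) = 1/(88 + F) (b(F) = 1/(F + (-3 - 8)*(-8)) = 1/(F - 11*(-8)) = 1/(F + 88) = 1/(88 + F))
1/(-54*(-157 + 129) + b(T)) = 1/(-54*(-157 + 129) + 1/(88 - 265)) = 1/(-54*(-28) + 1/(-177)) = 1/(1512 - 1/177) = 1/(267623/177) = 177/267623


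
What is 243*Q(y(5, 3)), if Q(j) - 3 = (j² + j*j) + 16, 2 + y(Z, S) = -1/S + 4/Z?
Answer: 143991/25 ≈ 5759.6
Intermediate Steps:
y(Z, S) = -2 - 1/S + 4/Z (y(Z, S) = -2 + (-1/S + 4/Z) = -2 - 1/S + 4/Z)
Q(j) = 19 + 2*j² (Q(j) = 3 + ((j² + j*j) + 16) = 3 + ((j² + j²) + 16) = 3 + (2*j² + 16) = 3 + (16 + 2*j²) = 19 + 2*j²)
243*Q(y(5, 3)) = 243*(19 + 2*(-2 - 1/3 + 4/5)²) = 243*(19 + 2*(-2 - 1*⅓ + 4*(⅕))²) = 243*(19 + 2*(-2 - ⅓ + ⅘)²) = 243*(19 + 2*(-23/15)²) = 243*(19 + 2*(529/225)) = 243*(19 + 1058/225) = 243*(5333/225) = 143991/25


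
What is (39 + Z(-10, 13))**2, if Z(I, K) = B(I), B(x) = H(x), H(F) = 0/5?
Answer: 1521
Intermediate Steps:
H(F) = 0 (H(F) = 0*(1/5) = 0)
B(x) = 0
Z(I, K) = 0
(39 + Z(-10, 13))**2 = (39 + 0)**2 = 39**2 = 1521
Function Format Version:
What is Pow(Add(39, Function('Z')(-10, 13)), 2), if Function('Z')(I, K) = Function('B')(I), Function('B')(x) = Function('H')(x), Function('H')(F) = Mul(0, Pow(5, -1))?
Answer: 1521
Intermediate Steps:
Function('H')(F) = 0 (Function('H')(F) = Mul(0, Rational(1, 5)) = 0)
Function('B')(x) = 0
Function('Z')(I, K) = 0
Pow(Add(39, Function('Z')(-10, 13)), 2) = Pow(Add(39, 0), 2) = Pow(39, 2) = 1521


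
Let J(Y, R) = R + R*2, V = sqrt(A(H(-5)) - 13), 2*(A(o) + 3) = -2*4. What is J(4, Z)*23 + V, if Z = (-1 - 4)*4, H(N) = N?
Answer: -1380 + 2*I*sqrt(5) ≈ -1380.0 + 4.4721*I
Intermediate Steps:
A(o) = -7 (A(o) = -3 + (-2*4)/2 = -3 + (1/2)*(-8) = -3 - 4 = -7)
Z = -20 (Z = -5*4 = -20)
V = 2*I*sqrt(5) (V = sqrt(-7 - 13) = sqrt(-20) = 2*I*sqrt(5) ≈ 4.4721*I)
J(Y, R) = 3*R (J(Y, R) = R + 2*R = 3*R)
J(4, Z)*23 + V = (3*(-20))*23 + 2*I*sqrt(5) = -60*23 + 2*I*sqrt(5) = -1380 + 2*I*sqrt(5)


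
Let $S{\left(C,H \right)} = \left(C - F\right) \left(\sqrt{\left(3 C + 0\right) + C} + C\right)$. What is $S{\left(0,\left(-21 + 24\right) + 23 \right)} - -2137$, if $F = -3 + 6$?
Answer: $2137$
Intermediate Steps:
$F = 3$
$S{\left(C,H \right)} = \left(-3 + C\right) \left(C + 2 \sqrt{C}\right)$ ($S{\left(C,H \right)} = \left(C - 3\right) \left(\sqrt{\left(3 C + 0\right) + C} + C\right) = \left(C - 3\right) \left(\sqrt{3 C + C} + C\right) = \left(-3 + C\right) \left(\sqrt{4 C} + C\right) = \left(-3 + C\right) \left(2 \sqrt{C} + C\right) = \left(-3 + C\right) \left(C + 2 \sqrt{C}\right)$)
$S{\left(0,\left(-21 + 24\right) + 23 \right)} - -2137 = \left(0^{2} - 6 \sqrt{0} - 0 + 2 \cdot 0^{\frac{3}{2}}\right) - -2137 = \left(0 - 0 + 0 + 2 \cdot 0\right) + 2137 = \left(0 + 0 + 0 + 0\right) + 2137 = 0 + 2137 = 2137$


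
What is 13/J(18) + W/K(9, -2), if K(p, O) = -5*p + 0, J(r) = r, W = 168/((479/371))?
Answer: -93521/43110 ≈ -2.1694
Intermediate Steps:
W = 62328/479 (W = 168/((479*(1/371))) = 168/(479/371) = 168*(371/479) = 62328/479 ≈ 130.12)
K(p, O) = -5*p
13/J(18) + W/K(9, -2) = 13/18 + 62328/(479*((-5*9))) = 13*(1/18) + (62328/479)/(-45) = 13/18 + (62328/479)*(-1/45) = 13/18 - 20776/7185 = -93521/43110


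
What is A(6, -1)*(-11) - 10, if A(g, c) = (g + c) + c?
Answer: -54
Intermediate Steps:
A(g, c) = g + 2*c (A(g, c) = (c + g) + c = g + 2*c)
A(6, -1)*(-11) - 10 = (6 + 2*(-1))*(-11) - 10 = (6 - 2)*(-11) - 10 = 4*(-11) - 10 = -44 - 10 = -54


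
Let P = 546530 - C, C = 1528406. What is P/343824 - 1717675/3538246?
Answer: -169362363279/50688912196 ≈ -3.3412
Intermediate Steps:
P = -981876 (P = 546530 - 1*1528406 = 546530 - 1528406 = -981876)
P/343824 - 1717675/3538246 = -981876/343824 - 1717675/3538246 = -981876*1/343824 - 1717675*1/3538246 = -81823/28652 - 1717675/3538246 = -169362363279/50688912196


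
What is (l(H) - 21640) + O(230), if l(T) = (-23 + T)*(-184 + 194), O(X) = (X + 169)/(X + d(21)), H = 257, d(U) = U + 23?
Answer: -5287801/274 ≈ -19299.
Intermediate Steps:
d(U) = 23 + U
O(X) = (169 + X)/(44 + X) (O(X) = (X + 169)/(X + (23 + 21)) = (169 + X)/(X + 44) = (169 + X)/(44 + X))
l(T) = -230 + 10*T (l(T) = (-23 + T)*10 = -230 + 10*T)
(l(H) - 21640) + O(230) = ((-230 + 10*257) - 21640) + (169 + 230)/(44 + 230) = ((-230 + 2570) - 21640) + 399/274 = (2340 - 21640) + (1/274)*399 = -19300 + 399/274 = -5287801/274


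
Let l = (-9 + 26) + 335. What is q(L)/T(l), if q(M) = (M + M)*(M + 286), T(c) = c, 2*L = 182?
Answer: 34307/176 ≈ 194.93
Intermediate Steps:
l = 352 (l = 17 + 335 = 352)
L = 91 (L = (½)*182 = 91)
q(M) = 2*M*(286 + M) (q(M) = (2*M)*(286 + M) = 2*M*(286 + M))
q(L)/T(l) = (2*91*(286 + 91))/352 = (2*91*377)*(1/352) = 68614*(1/352) = 34307/176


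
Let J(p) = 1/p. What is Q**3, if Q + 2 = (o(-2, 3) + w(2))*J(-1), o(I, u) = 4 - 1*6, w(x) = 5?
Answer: -125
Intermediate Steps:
o(I, u) = -2 (o(I, u) = 4 - 6 = -2)
Q = -5 (Q = -2 + (-2 + 5)/(-1) = -2 + 3*(-1) = -2 - 3 = -5)
Q**3 = (-5)**3 = -125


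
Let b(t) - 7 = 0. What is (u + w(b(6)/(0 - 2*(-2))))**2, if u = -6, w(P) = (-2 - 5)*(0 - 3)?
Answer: 225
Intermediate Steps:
b(t) = 7 (b(t) = 7 + 0 = 7)
w(P) = 21 (w(P) = -7*(-3) = 21)
(u + w(b(6)/(0 - 2*(-2))))**2 = (-6 + 21)**2 = 15**2 = 225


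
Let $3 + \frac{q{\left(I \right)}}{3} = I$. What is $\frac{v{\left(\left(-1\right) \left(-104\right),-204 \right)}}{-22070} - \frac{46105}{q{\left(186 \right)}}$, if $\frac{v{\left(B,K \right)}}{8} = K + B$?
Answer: $- \frac{101709815}{1211643} \approx -83.944$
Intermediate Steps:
$q{\left(I \right)} = -9 + 3 I$
$v{\left(B,K \right)} = 8 B + 8 K$ ($v{\left(B,K \right)} = 8 \left(K + B\right) = 8 \left(B + K\right) = 8 B + 8 K$)
$\frac{v{\left(\left(-1\right) \left(-104\right),-204 \right)}}{-22070} - \frac{46105}{q{\left(186 \right)}} = \frac{8 \left(\left(-1\right) \left(-104\right)\right) + 8 \left(-204\right)}{-22070} - \frac{46105}{-9 + 3 \cdot 186} = \left(8 \cdot 104 - 1632\right) \left(- \frac{1}{22070}\right) - \frac{46105}{-9 + 558} = \left(832 - 1632\right) \left(- \frac{1}{22070}\right) - \frac{46105}{549} = \left(-800\right) \left(- \frac{1}{22070}\right) - \frac{46105}{549} = \frac{80}{2207} - \frac{46105}{549} = - \frac{101709815}{1211643}$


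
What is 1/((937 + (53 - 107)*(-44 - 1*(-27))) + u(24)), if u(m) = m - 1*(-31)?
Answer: 1/1910 ≈ 0.00052356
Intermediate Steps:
u(m) = 31 + m (u(m) = m + 31 = 31 + m)
1/((937 + (53 - 107)*(-44 - 1*(-27))) + u(24)) = 1/((937 + (53 - 107)*(-44 - 1*(-27))) + (31 + 24)) = 1/((937 - 54*(-44 + 27)) + 55) = 1/((937 - 54*(-17)) + 55) = 1/((937 + 918) + 55) = 1/(1855 + 55) = 1/1910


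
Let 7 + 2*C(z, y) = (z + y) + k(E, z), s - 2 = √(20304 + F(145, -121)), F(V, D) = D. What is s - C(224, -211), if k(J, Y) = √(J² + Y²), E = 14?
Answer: -1 + √20183 - 7*√257 ≈ 28.848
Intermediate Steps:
s = 2 + √20183 (s = 2 + √(20304 - 121) = 2 + √20183 ≈ 144.07)
C(z, y) = -7/2 + y/2 + z/2 + √(196 + z²)/2 (C(z, y) = -7/2 + ((z + y) + √(14² + z²))/2 = -7/2 + ((y + z) + √(196 + z²))/2 = -7/2 + (y + z + √(196 + z²))/2 = -7/2 + (y/2 + z/2 + √(196 + z²)/2) = -7/2 + y/2 + z/2 + √(196 + z²)/2)
s - C(224, -211) = (2 + √20183) - (-7/2 + (½)*(-211) + (½)*224 + √(196 + 224²)/2) = (2 + √20183) - (-7/2 - 211/2 + 112 + √(196 + 50176)/2) = (2 + √20183) - (-7/2 - 211/2 + 112 + √50372/2) = (2 + √20183) - (-7/2 - 211/2 + 112 + (14*√257)/2) = (2 + √20183) - (-7/2 - 211/2 + 112 + 7*√257) = (2 + √20183) - (3 + 7*√257) = (2 + √20183) + (-3 - 7*√257) = -1 + √20183 - 7*√257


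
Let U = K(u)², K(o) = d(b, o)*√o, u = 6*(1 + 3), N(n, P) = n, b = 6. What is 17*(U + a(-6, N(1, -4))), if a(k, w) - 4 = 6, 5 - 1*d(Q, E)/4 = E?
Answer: 2356778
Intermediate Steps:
d(Q, E) = 20 - 4*E
a(k, w) = 10 (a(k, w) = 4 + 6 = 10)
u = 24 (u = 6*4 = 24)
K(o) = √o*(20 - 4*o) (K(o) = (20 - 4*o)*√o = √o*(20 - 4*o))
U = 138624 (U = (4*√24*(5 - 1*24))² = (4*(2*√6)*(5 - 24))² = (4*(2*√6)*(-19))² = (-152*√6)² = 138624)
17*(U + a(-6, N(1, -4))) = 17*(138624 + 10) = 17*138634 = 2356778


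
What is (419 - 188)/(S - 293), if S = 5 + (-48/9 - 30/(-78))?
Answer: -9009/11425 ≈ -0.78853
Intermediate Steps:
S = 2/39 (S = 5 + (-48*1/9 - 30*(-1/78)) = 5 + (-16/3 + 5/13) = 5 - 193/39 = 2/39 ≈ 0.051282)
(419 - 188)/(S - 293) = (419 - 188)/(2/39 - 293) = 231/(-11425/39) = 231*(-39/11425) = -9009/11425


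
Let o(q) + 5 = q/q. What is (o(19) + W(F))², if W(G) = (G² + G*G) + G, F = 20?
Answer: 665856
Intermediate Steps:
o(q) = -4 (o(q) = -5 + q/q = -5 + 1 = -4)
W(G) = G + 2*G² (W(G) = (G² + G²) + G = 2*G² + G = G + 2*G²)
(o(19) + W(F))² = (-4 + 20*(1 + 2*20))² = (-4 + 20*(1 + 40))² = (-4 + 20*41)² = (-4 + 820)² = 816² = 665856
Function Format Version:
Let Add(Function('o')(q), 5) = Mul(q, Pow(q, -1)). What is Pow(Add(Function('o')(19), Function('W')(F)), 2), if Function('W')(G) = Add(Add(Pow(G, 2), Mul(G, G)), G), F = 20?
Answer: 665856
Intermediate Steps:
Function('o')(q) = -4 (Function('o')(q) = Add(-5, Mul(q, Pow(q, -1))) = Add(-5, 1) = -4)
Function('W')(G) = Add(G, Mul(2, Pow(G, 2))) (Function('W')(G) = Add(Add(Pow(G, 2), Pow(G, 2)), G) = Add(Mul(2, Pow(G, 2)), G) = Add(G, Mul(2, Pow(G, 2))))
Pow(Add(Function('o')(19), Function('W')(F)), 2) = Pow(Add(-4, Mul(20, Add(1, Mul(2, 20)))), 2) = Pow(Add(-4, Mul(20, Add(1, 40))), 2) = Pow(Add(-4, Mul(20, 41)), 2) = Pow(Add(-4, 820), 2) = Pow(816, 2) = 665856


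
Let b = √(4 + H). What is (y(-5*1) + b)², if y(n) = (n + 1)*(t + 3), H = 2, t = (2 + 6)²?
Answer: (268 - √6)² ≈ 70517.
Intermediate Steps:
t = 64 (t = 8² = 64)
y(n) = 67 + 67*n (y(n) = (n + 1)*(64 + 3) = (1 + n)*67 = 67 + 67*n)
b = √6 (b = √(4 + 2) = √6 ≈ 2.4495)
(y(-5*1) + b)² = ((67 + 67*(-5*1)) + √6)² = ((67 + 67*(-5)) + √6)² = ((67 - 335) + √6)² = (-268 + √6)²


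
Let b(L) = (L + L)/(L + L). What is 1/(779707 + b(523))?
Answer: 1/779708 ≈ 1.2825e-6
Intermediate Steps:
b(L) = 1 (b(L) = (2*L)/((2*L)) = (2*L)*(1/(2*L)) = 1)
1/(779707 + b(523)) = 1/(779707 + 1) = 1/779708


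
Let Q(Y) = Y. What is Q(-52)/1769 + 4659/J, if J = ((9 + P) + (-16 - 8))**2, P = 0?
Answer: 2743357/132675 ≈ 20.677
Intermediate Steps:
J = 225 (J = ((9 + 0) + (-16 - 8))**2 = (9 - 24)**2 = (-15)**2 = 225)
Q(-52)/1769 + 4659/J = -52/1769 + 4659/225 = -52*1/1769 + 4659*(1/225) = -52/1769 + 1553/75 = 2743357/132675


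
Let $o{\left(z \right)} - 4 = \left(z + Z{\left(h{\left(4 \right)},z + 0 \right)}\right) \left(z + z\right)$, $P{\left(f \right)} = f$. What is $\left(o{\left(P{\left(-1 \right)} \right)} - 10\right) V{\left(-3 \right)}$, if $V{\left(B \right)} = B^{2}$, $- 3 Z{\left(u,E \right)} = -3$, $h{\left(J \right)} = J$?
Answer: $-54$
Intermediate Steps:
$Z{\left(u,E \right)} = 1$ ($Z{\left(u,E \right)} = \left(- \frac{1}{3}\right) \left(-3\right) = 1$)
$o{\left(z \right)} = 4 + 2 z \left(1 + z\right)$ ($o{\left(z \right)} = 4 + \left(z + 1\right) \left(z + z\right) = 4 + \left(1 + z\right) 2 z = 4 + 2 z \left(1 + z\right)$)
$\left(o{\left(P{\left(-1 \right)} \right)} - 10\right) V{\left(-3 \right)} = \left(\left(4 + 2 \left(-1\right) + 2 \left(-1\right)^{2}\right) - 10\right) \left(-3\right)^{2} = \left(\left(4 - 2 + 2 \cdot 1\right) - 10\right) 9 = \left(\left(4 - 2 + 2\right) - 10\right) 9 = \left(4 - 10\right) 9 = \left(-6\right) 9 = -54$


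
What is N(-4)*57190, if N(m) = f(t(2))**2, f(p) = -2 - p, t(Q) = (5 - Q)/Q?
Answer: 1401155/2 ≈ 7.0058e+5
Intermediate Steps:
t(Q) = (5 - Q)/Q
N(m) = 49/4 (N(m) = (-2 - (5 - 1*2)/2)**2 = (-2 - (5 - 2)/2)**2 = (-2 - 3/2)**2 = (-7/2)**2 = 49/4)
N(-4)*57190 = (49/4)*57190 = 1401155/2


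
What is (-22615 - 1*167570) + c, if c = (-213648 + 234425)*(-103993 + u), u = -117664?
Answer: -4605557674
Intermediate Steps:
c = -4605367489 (c = (-213648 + 234425)*(-103993 - 117664) = 20777*(-221657) = -4605367489)
(-22615 - 1*167570) + c = (-22615 - 1*167570) - 4605367489 = (-22615 - 167570) - 4605367489 = -190185 - 4605367489 = -4605557674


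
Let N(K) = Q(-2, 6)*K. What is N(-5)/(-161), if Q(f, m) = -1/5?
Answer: -1/161 ≈ -0.0062112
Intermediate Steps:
Q(f, m) = -⅕ (Q(f, m) = -1*⅕ = -⅕)
N(K) = -K/5
N(-5)/(-161) = -⅕*(-5)/(-161) = 1*(-1/161) = -1/161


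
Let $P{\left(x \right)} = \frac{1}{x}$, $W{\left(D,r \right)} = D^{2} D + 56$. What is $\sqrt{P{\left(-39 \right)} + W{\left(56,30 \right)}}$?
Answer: $\frac{\sqrt{267197073}}{39} \approx 419.13$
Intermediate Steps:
$W{\left(D,r \right)} = 56 + D^{3}$ ($W{\left(D,r \right)} = D^{3} + 56 = 56 + D^{3}$)
$\sqrt{P{\left(-39 \right)} + W{\left(56,30 \right)}} = \sqrt{\frac{1}{-39} + \left(56 + 56^{3}\right)} = \sqrt{- \frac{1}{39} + \left(56 + 175616\right)} = \sqrt{- \frac{1}{39} + 175672} = \sqrt{\frac{6851207}{39}} = \frac{\sqrt{267197073}}{39}$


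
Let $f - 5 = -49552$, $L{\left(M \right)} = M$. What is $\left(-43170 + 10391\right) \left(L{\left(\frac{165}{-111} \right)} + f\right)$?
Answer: $\frac{60093544026}{37} \approx 1.6242 \cdot 10^{9}$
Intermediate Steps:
$f = -49547$ ($f = 5 - 49552 = -49547$)
$\left(-43170 + 10391\right) \left(L{\left(\frac{165}{-111} \right)} + f\right) = \left(-43170 + 10391\right) \left(\frac{165}{-111} - 49547\right) = - 32779 \left(165 \left(- \frac{1}{111}\right) - 49547\right) = - 32779 \left(- \frac{55}{37} - 49547\right) = \left(-32779\right) \left(- \frac{1833294}{37}\right) = \frac{60093544026}{37}$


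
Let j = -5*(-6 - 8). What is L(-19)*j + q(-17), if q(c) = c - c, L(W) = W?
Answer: -1330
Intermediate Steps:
j = 70 (j = -5*(-14) = 70)
q(c) = 0
L(-19)*j + q(-17) = -19*70 + 0 = -1330 + 0 = -1330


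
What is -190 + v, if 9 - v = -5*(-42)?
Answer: -391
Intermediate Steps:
v = -201 (v = 9 - (-5)*(-42) = 9 - 1*210 = 9 - 210 = -201)
-190 + v = -190 - 201 = -391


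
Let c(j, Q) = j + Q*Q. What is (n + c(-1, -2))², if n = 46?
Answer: 2401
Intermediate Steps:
c(j, Q) = j + Q²
(n + c(-1, -2))² = (46 + (-1 + (-2)²))² = (46 + (-1 + 4))² = (46 + 3)² = 49² = 2401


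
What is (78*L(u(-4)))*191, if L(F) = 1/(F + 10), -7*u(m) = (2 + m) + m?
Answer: 52143/38 ≈ 1372.2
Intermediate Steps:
u(m) = -2/7 - 2*m/7 (u(m) = -((2 + m) + m)/7 = -(2 + 2*m)/7 = -2/7 - 2*m/7)
L(F) = 1/(10 + F)
(78*L(u(-4)))*191 = (78/(10 + (-2/7 - 2/7*(-4))))*191 = (78/(10 + (-2/7 + 8/7)))*191 = (78/(10 + 6/7))*191 = (78/(76/7))*191 = (78*(7/76))*191 = (273/38)*191 = 52143/38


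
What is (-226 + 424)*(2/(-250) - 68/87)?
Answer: -566742/3625 ≈ -156.34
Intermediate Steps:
(-226 + 424)*(2/(-250) - 68/87) = 198*(2*(-1/250) - 68*1/87) = 198*(-1/125 - 68/87) = 198*(-8587/10875) = -566742/3625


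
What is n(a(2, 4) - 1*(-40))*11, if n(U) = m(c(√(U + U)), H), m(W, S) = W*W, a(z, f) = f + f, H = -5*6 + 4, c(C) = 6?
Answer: 396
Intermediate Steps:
H = -26 (H = -30 + 4 = -26)
a(z, f) = 2*f
m(W, S) = W²
n(U) = 36 (n(U) = 6² = 36)
n(a(2, 4) - 1*(-40))*11 = 36*11 = 396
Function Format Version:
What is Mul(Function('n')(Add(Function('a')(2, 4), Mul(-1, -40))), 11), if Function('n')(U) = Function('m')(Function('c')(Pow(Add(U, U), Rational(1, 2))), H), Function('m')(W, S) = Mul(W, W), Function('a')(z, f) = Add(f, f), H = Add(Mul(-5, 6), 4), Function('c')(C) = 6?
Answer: 396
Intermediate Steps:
H = -26 (H = Add(-30, 4) = -26)
Function('a')(z, f) = Mul(2, f)
Function('m')(W, S) = Pow(W, 2)
Function('n')(U) = 36 (Function('n')(U) = Pow(6, 2) = 36)
Mul(Function('n')(Add(Function('a')(2, 4), Mul(-1, -40))), 11) = Mul(36, 11) = 396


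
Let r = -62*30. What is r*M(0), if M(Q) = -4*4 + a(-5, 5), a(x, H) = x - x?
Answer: 29760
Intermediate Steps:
a(x, H) = 0
r = -1860
M(Q) = -16 (M(Q) = -4*4 + 0 = -16 + 0 = -16)
r*M(0) = -1860*(-16) = 29760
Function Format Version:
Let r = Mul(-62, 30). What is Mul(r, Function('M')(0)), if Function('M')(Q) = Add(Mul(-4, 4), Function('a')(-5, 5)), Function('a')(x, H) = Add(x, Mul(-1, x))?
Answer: 29760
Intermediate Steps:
Function('a')(x, H) = 0
r = -1860
Function('M')(Q) = -16 (Function('M')(Q) = Add(Mul(-4, 4), 0) = Add(-16, 0) = -16)
Mul(r, Function('M')(0)) = Mul(-1860, -16) = 29760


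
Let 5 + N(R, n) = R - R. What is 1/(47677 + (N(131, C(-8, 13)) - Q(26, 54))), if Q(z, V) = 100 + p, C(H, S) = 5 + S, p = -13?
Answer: 1/47585 ≈ 2.1015e-5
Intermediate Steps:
N(R, n) = -5 (N(R, n) = -5 + (R - R) = -5 + 0 = -5)
Q(z, V) = 87 (Q(z, V) = 100 - 13 = 87)
1/(47677 + (N(131, C(-8, 13)) - Q(26, 54))) = 1/(47677 + (-5 - 1*87)) = 1/(47677 + (-5 - 87)) = 1/(47677 - 92) = 1/47585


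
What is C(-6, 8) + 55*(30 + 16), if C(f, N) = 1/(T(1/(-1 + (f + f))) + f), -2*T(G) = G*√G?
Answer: 800360842/316369 - 26*I*√13/316369 ≈ 2529.8 - 0.00029631*I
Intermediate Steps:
T(G) = -G^(3/2)/2 (T(G) = -G*√G/2 = -G^(3/2)/2)
C(f, N) = 1/(f - (1/(-1 + 2*f))^(3/2)/2) (C(f, N) = 1/(-(1/(-1 + (f + f)))^(3/2)/2 + f) = 1/(-(1/(-1 + 2*f))^(3/2)/2 + f) = 1/(f - (1/(-1 + 2*f))^(3/2)/2))
C(-6, 8) + 55*(30 + 16) = 2/(-(1/(-1 + 2*(-6)))^(3/2) + 2*(-6)) + 55*(30 + 16) = 2/(-(1/(-1 - 12))^(3/2) - 12) + 55*46 = 2/(-(1/(-13))^(3/2) - 12) + 2530 = 2/(-(-1/13)^(3/2) - 12) + 2530 = 2/(-(-1)*I*√13/169 - 12) + 2530 = 2/(I*√13/169 - 12) + 2530 = 2/(-12 + I*√13/169) + 2530 = 2530 + 2/(-12 + I*√13/169)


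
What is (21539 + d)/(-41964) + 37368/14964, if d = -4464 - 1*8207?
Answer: 9968125/4360759 ≈ 2.2859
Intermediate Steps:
d = -12671 (d = -4464 - 8207 = -12671)
(21539 + d)/(-41964) + 37368/14964 = (21539 - 12671)/(-41964) + 37368/14964 = 8868*(-1/41964) + 37368*(1/14964) = -739/3497 + 3114/1247 = 9968125/4360759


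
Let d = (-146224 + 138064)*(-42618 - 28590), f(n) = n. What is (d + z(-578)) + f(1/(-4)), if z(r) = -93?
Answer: 2324228747/4 ≈ 5.8106e+8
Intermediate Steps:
d = 581057280 (d = -8160*(-71208) = 581057280)
(d + z(-578)) + f(1/(-4)) = (581057280 - 93) + 1/(-4) = 581057187 - 1/4 = 2324228747/4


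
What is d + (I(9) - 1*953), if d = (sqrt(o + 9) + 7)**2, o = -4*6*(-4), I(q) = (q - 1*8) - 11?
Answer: -809 + 14*sqrt(105) ≈ -665.54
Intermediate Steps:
I(q) = -19 + q (I(q) = (q - 8) - 11 = (-8 + q) - 11 = -19 + q)
o = 96 (o = -24*(-4) = 96)
d = (7 + sqrt(105))**2 (d = (sqrt(96 + 9) + 7)**2 = (sqrt(105) + 7)**2 = (7 + sqrt(105))**2 ≈ 297.46)
d + (I(9) - 1*953) = (7 + sqrt(105))**2 + ((-19 + 9) - 1*953) = (7 + sqrt(105))**2 + (-10 - 953) = (7 + sqrt(105))**2 - 963 = -963 + (7 + sqrt(105))**2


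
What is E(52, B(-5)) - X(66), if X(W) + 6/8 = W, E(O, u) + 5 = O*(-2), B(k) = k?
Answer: -697/4 ≈ -174.25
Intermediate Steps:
E(O, u) = -5 - 2*O (E(O, u) = -5 + O*(-2) = -5 - 2*O)
X(W) = -3/4 + W
E(52, B(-5)) - X(66) = (-5 - 2*52) - (-3/4 + 66) = (-5 - 104) - 1*261/4 = -109 - 261/4 = -697/4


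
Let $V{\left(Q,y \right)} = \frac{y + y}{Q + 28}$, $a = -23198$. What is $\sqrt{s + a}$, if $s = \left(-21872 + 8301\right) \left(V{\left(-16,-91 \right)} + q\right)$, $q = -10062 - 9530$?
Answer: $\frac{\sqrt{9578363790}}{6} \approx 16312.0$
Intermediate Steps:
$V{\left(Q,y \right)} = \frac{2 y}{28 + Q}$
$q = -19592$ ($q = -10062 - 9530 = -19592$)
$s = \frac{1596533153}{6}$ ($s = \left(-21872 + 8301\right) \left(2 \left(-91\right) \frac{1}{28 - 16} - 19592\right) = - 13571 \left(2 \left(-91\right) \frac{1}{12} - 19592\right) = - 13571 \left(- \frac{91}{6} - 19592\right) = \left(-13571\right) \left(- \frac{117643}{6}\right) = \frac{1596533153}{6} \approx 2.6609 \cdot 10^{8}$)
$\sqrt{s + a} = \sqrt{\frac{1596533153}{6} - 23198} = \sqrt{\frac{1596393965}{6}} = \frac{\sqrt{9578363790}}{6}$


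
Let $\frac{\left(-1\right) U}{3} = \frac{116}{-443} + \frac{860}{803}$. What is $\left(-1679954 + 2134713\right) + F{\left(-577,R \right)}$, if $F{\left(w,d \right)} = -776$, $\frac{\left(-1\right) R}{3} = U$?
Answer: $453983$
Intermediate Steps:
$U = - \frac{863496}{355729}$ ($U = - 3 \left(\frac{116}{-443} + \frac{860}{803}\right) = - 3 \left(116 \left(- \frac{1}{443}\right) + 860 \cdot \frac{1}{803}\right) = - 3 \left(- \frac{116}{443} + \frac{860}{803}\right) = \left(-3\right) \frac{287832}{355729} = - \frac{863496}{355729} \approx -2.4274$)
$R = \frac{2590488}{355729}$ ($R = \left(-3\right) \left(- \frac{863496}{355729}\right) = \frac{2590488}{355729} \approx 7.2822$)
$\left(-1679954 + 2134713\right) + F{\left(-577,R \right)} = \left(-1679954 + 2134713\right) - 776 = 454759 - 776 = 453983$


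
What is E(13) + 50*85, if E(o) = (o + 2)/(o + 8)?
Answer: 29755/7 ≈ 4250.7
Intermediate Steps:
E(o) = (2 + o)/(8 + o)
E(13) + 50*85 = (2 + 13)/(8 + 13) + 50*85 = 15/21 + 4250 = (1/21)*15 + 4250 = 5/7 + 4250 = 29755/7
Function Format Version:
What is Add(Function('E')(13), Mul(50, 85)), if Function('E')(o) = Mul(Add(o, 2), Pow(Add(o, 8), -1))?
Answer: Rational(29755, 7) ≈ 4250.7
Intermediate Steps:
Function('E')(o) = Mul(Pow(Add(8, o), -1), Add(2, o)) (Function('E')(o) = Mul(Add(2, o), Pow(Add(8, o), -1)) = Mul(Pow(Add(8, o), -1), Add(2, o)))
Add(Function('E')(13), Mul(50, 85)) = Add(Mul(Pow(Add(8, 13), -1), Add(2, 13)), Mul(50, 85)) = Add(Mul(Pow(21, -1), 15), 4250) = Add(Mul(Rational(1, 21), 15), 4250) = Add(Rational(5, 7), 4250) = Rational(29755, 7)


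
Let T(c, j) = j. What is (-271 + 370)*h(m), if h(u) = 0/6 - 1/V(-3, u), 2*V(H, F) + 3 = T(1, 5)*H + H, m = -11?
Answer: 66/7 ≈ 9.4286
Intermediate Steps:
V(H, F) = -3/2 + 3*H (V(H, F) = -3/2 + (5*H + H)/2 = -3/2 + (6*H)/2 = -3/2 + 3*H)
h(u) = 2/21 (h(u) = 0/6 - 1/(-3/2 + 3*(-3)) = 0*(⅙) - 1/(-3/2 - 9) = 0 - 1/(-21/2) = 0 - 1*(-2/21) = 0 + 2/21 = 2/21)
(-271 + 370)*h(m) = (-271 + 370)*(2/21) = 99*(2/21) = 66/7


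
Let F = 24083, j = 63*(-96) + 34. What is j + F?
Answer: 18069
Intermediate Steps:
j = -6014 (j = -6048 + 34 = -6014)
j + F = -6014 + 24083 = 18069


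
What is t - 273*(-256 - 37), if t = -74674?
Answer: 5315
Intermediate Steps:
t - 273*(-256 - 37) = -74674 - 273*(-256 - 37) = -74674 - 273*(-293) = -74674 + 79989 = 5315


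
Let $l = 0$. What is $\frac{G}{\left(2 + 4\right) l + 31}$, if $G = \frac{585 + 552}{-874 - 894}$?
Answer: $- \frac{1137}{54808} \approx -0.020745$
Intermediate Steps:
$G = - \frac{1137}{1768}$ ($G = \frac{1137}{-1768} = 1137 \left(- \frac{1}{1768}\right) = - \frac{1137}{1768} \approx -0.6431$)
$\frac{G}{\left(2 + 4\right) l + 31} = \frac{1}{\left(2 + 4\right) 0 + 31} \left(- \frac{1137}{1768}\right) = \frac{1}{6 \cdot 0 + 31} \left(- \frac{1137}{1768}\right) = \frac{1}{0 + 31} \left(- \frac{1137}{1768}\right) = \frac{1}{31} \left(- \frac{1137}{1768}\right) = - \frac{1137}{54808}$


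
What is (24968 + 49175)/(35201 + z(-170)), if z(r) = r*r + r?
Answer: 74143/63931 ≈ 1.1597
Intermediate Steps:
z(r) = r + r² (z(r) = r² + r = r + r²)
(24968 + 49175)/(35201 + z(-170)) = (24968 + 49175)/(35201 - 170*(1 - 170)) = 74143/(35201 - 170*(-169)) = 74143/(35201 + 28730) = 74143/63931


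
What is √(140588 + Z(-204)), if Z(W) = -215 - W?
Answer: √140577 ≈ 374.94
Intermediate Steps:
√(140588 + Z(-204)) = √(140588 + (-215 - 1*(-204))) = √(140588 + (-215 + 204)) = √(140588 - 11) = √140577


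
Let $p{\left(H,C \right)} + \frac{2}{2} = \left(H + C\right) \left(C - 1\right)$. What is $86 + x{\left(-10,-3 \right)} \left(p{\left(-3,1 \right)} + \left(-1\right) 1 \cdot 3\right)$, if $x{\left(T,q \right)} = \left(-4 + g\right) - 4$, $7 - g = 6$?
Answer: $114$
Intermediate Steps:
$g = 1$ ($g = 7 - 6 = 1$)
$p{\left(H,C \right)} = -1 + \left(-1 + C\right) \left(C + H\right)$ ($p{\left(H,C \right)} = -1 + \left(H + C\right) \left(C - 1\right) = -1 + \left(C + H\right) \left(-1 + C\right) = -1 + \left(-1 + C\right) \left(C + H\right)$)
$x{\left(T,q \right)} = -7$ ($x{\left(T,q \right)} = \left(-4 + 1\right) - 4 = -3 - 4 = -7$)
$86 + x{\left(-10,-3 \right)} \left(p{\left(-3,1 \right)} + \left(-1\right) 1 \cdot 3\right) = 86 - 7 \left(\left(-1 + 1^{2} - 1 - -3 + 1 \left(-3\right)\right) + \left(-1\right) 1 \cdot 3\right) = 86 - 7 \left(\left(-1 + 1 - 1 + 3 - 3\right) - 3\right) = 86 - 7 \left(-1 - 3\right) = 86 - -28 = 86 + 28 = 114$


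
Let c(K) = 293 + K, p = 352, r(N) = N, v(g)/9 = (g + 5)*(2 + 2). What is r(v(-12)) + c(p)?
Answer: 393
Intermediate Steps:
v(g) = 180 + 36*g (v(g) = 9*((g + 5)*(2 + 2)) = 9*((5 + g)*4) = 9*(20 + 4*g) = 180 + 36*g)
r(v(-12)) + c(p) = (180 + 36*(-12)) + (293 + 352) = (180 - 432) + 645 = -252 + 645 = 393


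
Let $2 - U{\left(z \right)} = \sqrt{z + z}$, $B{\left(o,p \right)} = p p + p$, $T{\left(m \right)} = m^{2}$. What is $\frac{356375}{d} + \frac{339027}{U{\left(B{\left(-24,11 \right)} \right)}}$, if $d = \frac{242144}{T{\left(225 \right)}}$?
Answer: $\frac{87049985187}{1210720} - \frac{26079 \sqrt{66}}{10} \approx 50713.0$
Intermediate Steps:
$B{\left(o,p \right)} = p + p^{2}$ ($B{\left(o,p \right)} = p^{2} + p = p + p^{2}$)
$U{\left(z \right)} = 2 - \sqrt{2} \sqrt{z}$ ($U{\left(z \right)} = 2 - \sqrt{z + z} = 2 - \sqrt{2 z} = 2 - \sqrt{2} \sqrt{z}$)
$d = \frac{242144}{50625}$ ($d = \frac{242144}{225^{2}} = \frac{242144}{50625} \approx 4.7831$)
$\frac{356375}{d} + \frac{339027}{U{\left(B{\left(-24,11 \right)} \right)}} = \frac{356375}{\frac{242144}{50625}} + \frac{339027}{2 - \sqrt{2} \sqrt{11 \left(1 + 11\right)}} = 356375 \cdot \frac{50625}{242144} + \frac{339027}{2 - \sqrt{2} \sqrt{11 \cdot 12}} = \frac{18041484375}{242144} + \frac{339027}{2 - \sqrt{2} \sqrt{132}} = \frac{18041484375}{242144} + \frac{339027}{2 - \sqrt{2} \cdot 2 \sqrt{33}} = \frac{18041484375}{242144} + \frac{339027}{2 - 2 \sqrt{66}}$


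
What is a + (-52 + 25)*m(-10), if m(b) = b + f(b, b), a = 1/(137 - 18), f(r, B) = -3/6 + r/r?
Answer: 61049/238 ≈ 256.51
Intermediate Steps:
f(r, B) = ½ (f(r, B) = -3*⅙ + 1 = -½ + 1 = ½)
a = 1/119 ≈ 0.0084034
m(b) = ½ + b (m(b) = b + ½ = ½ + b)
a + (-52 + 25)*m(-10) = 1/119 + (-52 + 25)*(½ - 10) = 1/119 - 27*(-19/2) = 1/119 + 513/2 = 61049/238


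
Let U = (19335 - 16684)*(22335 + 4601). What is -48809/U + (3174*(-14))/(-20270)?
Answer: 1586033512033/723713350360 ≈ 2.1915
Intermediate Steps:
U = 71407336 (U = 2651*26936 = 71407336)
-48809/U + (3174*(-14))/(-20270) = -48809/71407336 + (3174*(-14))/(-20270) = -48809*1/71407336 - 44436*(-1/20270) = -48809/71407336 + 22218/10135 = 1586033512033/723713350360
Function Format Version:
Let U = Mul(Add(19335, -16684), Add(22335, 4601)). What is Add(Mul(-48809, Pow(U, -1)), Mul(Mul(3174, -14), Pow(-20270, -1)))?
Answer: Rational(1586033512033, 723713350360) ≈ 2.1915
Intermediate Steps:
U = 71407336 (U = Mul(2651, 26936) = 71407336)
Add(Mul(-48809, Pow(U, -1)), Mul(Mul(3174, -14), Pow(-20270, -1))) = Add(Mul(-48809, Pow(71407336, -1)), Mul(Mul(3174, -14), Pow(-20270, -1))) = Add(Mul(-48809, Rational(1, 71407336)), Mul(-44436, Rational(-1, 20270))) = Add(Rational(-48809, 71407336), Rational(22218, 10135)) = Rational(1586033512033, 723713350360)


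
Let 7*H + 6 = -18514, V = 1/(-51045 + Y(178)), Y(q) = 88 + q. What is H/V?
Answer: 940427080/7 ≈ 1.3435e+8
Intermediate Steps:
V = -1/50779 (V = 1/(-51045 + (88 + 178)) = 1/(-51045 + 266) = 1/(-50779) = -1/50779 ≈ -1.9693e-5)
H = -18520/7 (H = -6/7 + (⅐)*(-18514) = -6/7 - 18514/7 = -18520/7 ≈ -2645.7)
H/V = -18520/(7*(-1/50779)) = -18520/7*(-50779) = 940427080/7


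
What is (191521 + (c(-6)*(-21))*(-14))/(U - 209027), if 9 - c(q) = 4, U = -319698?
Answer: -192991/528725 ≈ -0.36501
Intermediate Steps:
c(q) = 5 (c(q) = 9 - 1*4 = 9 - 4 = 5)
(191521 + (c(-6)*(-21))*(-14))/(U - 209027) = (191521 + (5*(-21))*(-14))/(-319698 - 209027) = (191521 - 105*(-14))/(-528725) = (191521 + 1470)*(-1/528725) = 192991*(-1/528725) = -192991/528725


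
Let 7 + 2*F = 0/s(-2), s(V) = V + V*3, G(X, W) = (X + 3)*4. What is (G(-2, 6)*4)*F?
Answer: -56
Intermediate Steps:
G(X, W) = 12 + 4*X (G(X, W) = (3 + X)*4 = 12 + 4*X)
s(V) = 4*V (s(V) = V + 3*V = 4*V)
F = -7/2 (F = -7/2 + (0/((4*(-2))))/2 = -7/2 + (0/(-8))/2 = -7/2 + (0*(-1/8))/2 = -7/2 + (1/2)*0 = -7/2 + 0 = -7/2 ≈ -3.5000)
(G(-2, 6)*4)*F = ((12 + 4*(-2))*4)*(-7/2) = ((12 - 8)*4)*(-7/2) = (4*4)*(-7/2) = 16*(-7/2) = -56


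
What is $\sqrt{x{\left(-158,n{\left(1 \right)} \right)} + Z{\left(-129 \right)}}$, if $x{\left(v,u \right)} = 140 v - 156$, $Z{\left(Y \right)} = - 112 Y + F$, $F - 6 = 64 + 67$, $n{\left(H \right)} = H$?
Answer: $i \sqrt{7691} \approx 87.698 i$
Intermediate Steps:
$F = 137$ ($F = 6 + \left(64 + 67\right) = 6 + 131 = 137$)
$Z{\left(Y \right)} = 137 - 112 Y$ ($Z{\left(Y \right)} = - 112 Y + 137 = 137 - 112 Y$)
$x{\left(v,u \right)} = -156 + 140 v$
$\sqrt{x{\left(-158,n{\left(1 \right)} \right)} + Z{\left(-129 \right)}} = \sqrt{\left(-156 + 140 \left(-158\right)\right) + \left(137 - -14448\right)} = \sqrt{\left(-156 - 22120\right) + \left(137 + 14448\right)} = \sqrt{-22276 + 14585} = \sqrt{-7691} = i \sqrt{7691}$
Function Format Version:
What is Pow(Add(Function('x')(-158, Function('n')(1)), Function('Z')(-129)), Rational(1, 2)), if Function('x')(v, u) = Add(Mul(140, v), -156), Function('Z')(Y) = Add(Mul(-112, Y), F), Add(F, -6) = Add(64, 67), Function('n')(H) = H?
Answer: Mul(I, Pow(7691, Rational(1, 2))) ≈ Mul(87.698, I)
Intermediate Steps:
F = 137 (F = Add(6, Add(64, 67)) = Add(6, 131) = 137)
Function('Z')(Y) = Add(137, Mul(-112, Y)) (Function('Z')(Y) = Add(Mul(-112, Y), 137) = Add(137, Mul(-112, Y)))
Function('x')(v, u) = Add(-156, Mul(140, v))
Pow(Add(Function('x')(-158, Function('n')(1)), Function('Z')(-129)), Rational(1, 2)) = Pow(Add(Add(-156, Mul(140, -158)), Add(137, Mul(-112, -129))), Rational(1, 2)) = Pow(Add(Add(-156, -22120), Add(137, 14448)), Rational(1, 2)) = Pow(Add(-22276, 14585), Rational(1, 2)) = Pow(-7691, Rational(1, 2)) = Mul(I, Pow(7691, Rational(1, 2)))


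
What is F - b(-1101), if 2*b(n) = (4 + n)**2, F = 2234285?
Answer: 3265161/2 ≈ 1.6326e+6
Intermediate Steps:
b(n) = (4 + n)**2/2
F - b(-1101) = 2234285 - (4 - 1101)**2/2 = 2234285 - (-1097)**2/2 = 2234285 - 1203409/2 = 3265161/2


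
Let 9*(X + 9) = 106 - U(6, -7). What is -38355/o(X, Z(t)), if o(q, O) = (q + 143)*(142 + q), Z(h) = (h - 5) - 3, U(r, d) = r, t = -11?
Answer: -3106755/1693882 ≈ -1.8341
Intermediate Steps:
X = 19/9 (X = -9 + (106 - 1*6)/9 = -9 + (106 - 6)/9 = -9 + (1/9)*100 = -9 + 100/9 = 19/9 ≈ 2.1111)
Z(h) = -8 + h (Z(h) = (-5 + h) - 3 = -8 + h)
o(q, O) = (142 + q)*(143 + q) (o(q, O) = (143 + q)*(142 + q) = (142 + q)*(143 + q))
-38355/o(X, Z(t)) = -38355/(20306 + (19/9)**2 + 285*(19/9)) = -38355/(20306 + 361/81 + 1805/3) = -38355/1693882/81 = -38355*81/1693882 = -3106755/1693882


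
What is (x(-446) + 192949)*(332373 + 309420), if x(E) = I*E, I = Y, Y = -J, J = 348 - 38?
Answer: 212567617737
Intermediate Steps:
J = 310
Y = -310 (Y = -1*310 = -310)
I = -310
x(E) = -310*E
(x(-446) + 192949)*(332373 + 309420) = (-310*(-446) + 192949)*(332373 + 309420) = (138260 + 192949)*641793 = 331209*641793 = 212567617737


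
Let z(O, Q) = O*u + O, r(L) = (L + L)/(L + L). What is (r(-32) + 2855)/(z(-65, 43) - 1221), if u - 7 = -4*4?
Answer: -2856/701 ≈ -4.0742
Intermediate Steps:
u = -9 (u = 7 - 4*4 = 7 - 16 = -9)
r(L) = 1 (r(L) = (2*L)/((2*L)) = (2*L)*(1/(2*L)) = 1)
z(O, Q) = -8*O (z(O, Q) = O*(-9) + O = -9*O + O = -8*O)
(r(-32) + 2855)/(z(-65, 43) - 1221) = (1 + 2855)/(-8*(-65) - 1221) = 2856/(520 - 1221) = 2856/(-701) = 2856*(-1/701) = -2856/701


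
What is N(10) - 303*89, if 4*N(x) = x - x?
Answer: -26967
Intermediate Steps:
N(x) = 0 (N(x) = (x - x)/4 = (1/4)*0 = 0)
N(10) - 303*89 = 0 - 303*89 = 0 - 26967 = -26967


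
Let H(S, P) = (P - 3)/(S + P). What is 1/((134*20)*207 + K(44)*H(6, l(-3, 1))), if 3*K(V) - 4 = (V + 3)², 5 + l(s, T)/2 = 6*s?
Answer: 120/66679637 ≈ 1.7996e-6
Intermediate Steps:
l(s, T) = -10 + 12*s (l(s, T) = -10 + 2*(6*s) = -10 + 12*s)
H(S, P) = (-3 + P)/(P + S)
K(V) = 4/3 + (3 + V)²/3 (K(V) = 4/3 + (V + 3)²/3 = 4/3 + (3 + V)²/3)
1/((134*20)*207 + K(44)*H(6, l(-3, 1))) = 1/((134*20)*207 + (4/3 + (3 + 44)²/3)*((-3 + (-10 + 12*(-3)))/((-10 + 12*(-3)) + 6))) = 1/(2680*207 + (4/3 + (⅓)*47²)*((-3 + (-10 - 36))/((-10 - 36) + 6))) = 1/(554760 + (4/3 + (⅓)*2209)*((-3 - 46)/(-46 + 6))) = 1/(554760 + (4/3 + 2209/3)*(-49/(-40))) = 1/(554760 + 2213*(-1/40*(-49))/3) = 1/(554760 + (2213/3)*(49/40)) = 1/(554760 + 108437/120) = 1/(66679637/120) = 120/66679637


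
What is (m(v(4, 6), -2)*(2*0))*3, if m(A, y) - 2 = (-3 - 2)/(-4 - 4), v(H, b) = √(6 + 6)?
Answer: 0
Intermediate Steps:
v(H, b) = 2*√3 (v(H, b) = √12 = 2*√3)
m(A, y) = 21/8 (m(A, y) = 2 + (-3 - 2)/(-4 - 4) = 2 - 5/(-8) = 2 - 5*(-⅛) = 2 + 5/8 = 21/8)
(m(v(4, 6), -2)*(2*0))*3 = (21*(2*0)/8)*3 = ((21/8)*0)*3 = 0*3 = 0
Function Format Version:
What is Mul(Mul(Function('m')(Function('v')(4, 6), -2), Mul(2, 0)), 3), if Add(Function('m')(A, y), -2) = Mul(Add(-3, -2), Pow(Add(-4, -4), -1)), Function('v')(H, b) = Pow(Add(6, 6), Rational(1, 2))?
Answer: 0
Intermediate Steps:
Function('v')(H, b) = Mul(2, Pow(3, Rational(1, 2))) (Function('v')(H, b) = Pow(12, Rational(1, 2)) = Mul(2, Pow(3, Rational(1, 2))))
Function('m')(A, y) = Rational(21, 8) (Function('m')(A, y) = Add(2, Mul(Add(-3, -2), Pow(Add(-4, -4), -1))) = Add(2, Mul(-5, Pow(-8, -1))) = Add(2, Mul(-5, Rational(-1, 8))) = Add(2, Rational(5, 8)) = Rational(21, 8))
Mul(Mul(Function('m')(Function('v')(4, 6), -2), Mul(2, 0)), 3) = Mul(Mul(Rational(21, 8), Mul(2, 0)), 3) = Mul(Mul(Rational(21, 8), 0), 3) = Mul(0, 3) = 0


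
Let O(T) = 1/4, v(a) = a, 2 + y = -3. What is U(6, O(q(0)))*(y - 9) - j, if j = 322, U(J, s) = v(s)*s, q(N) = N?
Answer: -2583/8 ≈ -322.88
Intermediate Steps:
y = -5 (y = -2 - 3 = -5)
O(T) = 1/4
U(J, s) = s**2 (U(J, s) = s*s = s**2)
U(6, O(q(0)))*(y - 9) - j = (1/4)**2*(-5 - 9) - 1*322 = (1/16)*(-14) - 322 = -7/8 - 322 = -2583/8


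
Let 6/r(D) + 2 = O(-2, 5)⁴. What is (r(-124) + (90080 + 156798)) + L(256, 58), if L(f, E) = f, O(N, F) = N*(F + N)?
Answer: 159895701/647 ≈ 2.4713e+5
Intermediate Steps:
r(D) = 3/647 (r(D) = 6/(-2 + (-2*(5 - 2))⁴) = 6/(-2 + (-2*3)⁴) = 6/(-2 + (-6)⁴) = 6/(-2 + 1296) = 6/1294 = 6*(1/1294) = 3/647)
(r(-124) + (90080 + 156798)) + L(256, 58) = (3/647 + (90080 + 156798)) + 256 = (3/647 + 246878) + 256 = 159730069/647 + 256 = 159895701/647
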